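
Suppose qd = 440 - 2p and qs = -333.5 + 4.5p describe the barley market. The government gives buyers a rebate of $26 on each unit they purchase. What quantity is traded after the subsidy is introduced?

Pre-subsidy: 440 - 2p = -333.5 + 4.5p gives p* = 119, q* = 202.
With the rebate, buyers effectively pay pb = ps − 26, where ps is the price sellers receive.
Demand in terms of ps becomes qd = 440 − 2(ps − 26) = 492 - 2ps. Setting this equal to supply: 492 - 2ps = -333.5 + 4.5ps, so ps = 127.
Buyers pay pb = 127 − 26 = 101; q' = -333.5 + 4.5·127 = 238.

q' = 238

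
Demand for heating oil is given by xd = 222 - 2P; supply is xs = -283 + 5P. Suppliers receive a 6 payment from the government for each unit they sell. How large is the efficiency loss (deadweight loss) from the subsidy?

Pre-subsidy: 222 - 2P = -283 + 5P gives P* = 505/7, x* = 544/7.
With the subsidy, sellers receive Ps = Pb + 6 for each unit, where Pb is the price buyers pay.
Supply in terms of Pb becomes xs = -283 + 5(Pb + 6) = -253 + 5Pb. Setting this equal to demand: 222 - 2Pb = -253 + 5Pb, so Pb = 475/7.
Sellers receive Ps = 475/7 + 6 = 517/7; x' = 222 − 2·(475/7) = 604/7.
The subsidy expands output by 604/7 − 544/7 = 60/7 past the efficient level; on those units the gap between marginal cost and willingness to pay runs from 0 up to 6.
DWL = ½ × 6 × 60/7 = 180/7.

Deadweight loss = 180/7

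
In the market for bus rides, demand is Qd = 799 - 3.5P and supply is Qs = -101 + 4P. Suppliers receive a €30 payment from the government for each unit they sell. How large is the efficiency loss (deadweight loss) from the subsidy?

Deadweight loss = €840

Pre-subsidy: 799 - 3.5P = -101 + 4P gives P* = 120, Q* = 379.
With the subsidy, sellers receive Ps = Pb + 30 for each unit, where Pb is the price buyers pay.
Supply in terms of Pb becomes Qs = -101 + 4(Pb + 30) = 19 + 4Pb. Setting this equal to demand: 799 - 3.5Pb = 19 + 4Pb, so Pb = 104.
Sellers receive Ps = 104 + 30 = 134; Q' = 799 − 3.5·104 = 435.
The subsidy expands output by 435 − 379 = 56 past the efficient level; on those units the gap between marginal cost and willingness to pay runs from 0 up to 30.
DWL = ½ × 30 × 56 = 840.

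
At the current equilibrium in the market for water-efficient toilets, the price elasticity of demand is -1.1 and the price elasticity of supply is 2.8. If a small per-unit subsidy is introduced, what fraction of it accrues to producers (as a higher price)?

Producer share = 11/39

For a small subsidy around the equilibrium, the benefit split depends on the relative slopes, which at a point are proportional to the elasticities.
Buyer share = εs/(εs + |εd|) = 2.8/(2.8 + 1.1) = 28/39; seller share = |εd|/(εs + |εd|) = 11/39.
So producers capture 11/39 of the subsidy.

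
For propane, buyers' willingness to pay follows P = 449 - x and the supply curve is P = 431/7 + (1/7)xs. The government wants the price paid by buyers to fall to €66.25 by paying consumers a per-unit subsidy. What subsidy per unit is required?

At a buyer price of 66.25, quantity demanded is 449 − 1·66.25 = 382.75.
Sellers supply 382.75 only when they receive Ps = 431/7 + (1/7)·382.75 = 116.25.
s = Ps − Pb = 116.25 − 66.25 = 50.

Required subsidy s = €50 per unit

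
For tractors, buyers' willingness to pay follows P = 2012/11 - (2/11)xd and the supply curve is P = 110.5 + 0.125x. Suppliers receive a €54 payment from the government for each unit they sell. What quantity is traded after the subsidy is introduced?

Pre-subsidy: 2012/11 - (2/11)x = 110.5 + 0.125x gives x* = 236 and P* = 140.
With the subsidy, sellers receive Ps = Pb + 54 for each unit, where Pb is the price buyers pay.
On the curves, Pb = 2012/11 - (2/11)x and Ps = 110.5 + 0.125x; the wedge Ps − Pb = 54 gives 110.5 + 0.125x − (2012/11 - (2/11)x) = 54, so x' = 412.
Then Pb = 2012/11 − (2/11)·412 = 108 and Ps = 110.5 + 0.125·412 = 162.

x' = 412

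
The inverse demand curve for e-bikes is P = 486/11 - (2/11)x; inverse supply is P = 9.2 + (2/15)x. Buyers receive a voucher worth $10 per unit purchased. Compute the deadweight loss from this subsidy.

Deadweight loss = 4125/26

Pre-subsidy: 486/11 - (2/11)x = 9.2 + (2/15)x gives x* = 111 and P* = 24.
With the rebate, buyers effectively pay Pb = Ps − 10, where Ps is the price sellers receive.
On the curves, Pb = 486/11 - (2/11)x and Ps = 9.2 + (2/15)x; the wedge Ps − Pb = 10 gives 9.2 + (2/15)x − (486/11 - (2/11)x) = 10, so x' = 3711/26.
Then Pb = 486/11 − (2/11)·(3711/26) = 237/13 and Ps = 9.2 + (2/15)·(3711/26) = 367/13.
The subsidy expands output by 3711/26 − 111 = 825/26 past the efficient level; on those units the gap between marginal cost and willingness to pay runs from 0 up to 10.
DWL = ½ × 10 × 825/26 = 4125/26.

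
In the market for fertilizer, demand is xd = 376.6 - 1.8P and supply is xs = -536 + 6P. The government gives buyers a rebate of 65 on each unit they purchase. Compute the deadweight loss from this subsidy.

Pre-subsidy: 376.6 - 1.8P = -536 + 6P gives P* = 117, x* = 166.
With the rebate, buyers effectively pay Pb = Ps − 65, where Ps is the price sellers receive.
Demand in terms of Ps becomes xd = 376.6 − 1.8(Ps − 65) = 493.6 - 1.8Ps. Setting this equal to supply: 493.6 - 1.8Ps = -536 + 6Ps, so Ps = 132.
Buyers pay Pb = 132 − 65 = 67; x' = -536 + 6·132 = 256.
The subsidy expands output by 256 − 166 = 90 past the efficient level; on those units the gap between marginal cost and willingness to pay runs from 0 up to 65.
DWL = ½ × 65 × 90 = 2925.

Deadweight loss = 2925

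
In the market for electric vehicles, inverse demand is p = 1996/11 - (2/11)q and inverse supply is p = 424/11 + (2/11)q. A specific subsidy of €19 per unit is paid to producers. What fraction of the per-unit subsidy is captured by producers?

Pre-subsidy: 1996/11 - (2/11)q = 424/11 + (2/11)q gives q* = 393 and p* = 110.
With the subsidy, sellers receive ps = pb + 19 for each unit, where pb is the price buyers pay.
On the curves, pb = 1996/11 - (2/11)q and ps = 424/11 + (2/11)q; the wedge ps − pb = 19 gives 424/11 + (2/11)q − (1996/11 - (2/11)q) = 19, so q' = 445.25.
Then pb = 1996/11 − (2/11)·445.25 = 100.5 and ps = 424/11 + (2/11)·445.25 = 119.5.
Buyers' price falls by p* − pb = 110 − 100.5 = 9.5; sellers' price rises by ps − p* = 119.5 − 110 = 9.5.
So producers capture 9.5/19 = 0.5 of each unit of subsidy.

Producer share = 0.5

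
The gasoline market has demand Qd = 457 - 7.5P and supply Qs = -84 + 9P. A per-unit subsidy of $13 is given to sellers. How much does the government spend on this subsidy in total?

Government cost = 37791/11

Pre-subsidy: 457 - 7.5P = -84 + 9P gives P* = 1082/33, Q* = 2322/11.
With the subsidy, sellers receive Ps = Pb + 13 for each unit, where Pb is the price buyers pay.
Supply in terms of Pb becomes Qs = -84 + 9(Pb + 13) = 33 + 9Pb. Setting this equal to demand: 457 - 7.5Pb = 33 + 9Pb, so Pb = 848/33.
Sellers receive Ps = 848/33 + 13 = 1277/33; Q' = 457 − 7.5·(848/33) = 2907/11.
Government outlay = subsidy × quantity = 13 × 2907/11 = 37791/11.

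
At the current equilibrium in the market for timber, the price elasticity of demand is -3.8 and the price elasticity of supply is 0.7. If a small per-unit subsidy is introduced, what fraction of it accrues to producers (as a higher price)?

Producer share = 38/45

For a small subsidy around the equilibrium, the benefit split depends on the relative slopes, which at a point are proportional to the elasticities.
Buyer share = εs/(εs + |εd|) = 0.7/(0.7 + 3.8) = 7/45; seller share = |εd|/(εs + |εd|) = 38/45.
So producers capture 38/45 of the subsidy.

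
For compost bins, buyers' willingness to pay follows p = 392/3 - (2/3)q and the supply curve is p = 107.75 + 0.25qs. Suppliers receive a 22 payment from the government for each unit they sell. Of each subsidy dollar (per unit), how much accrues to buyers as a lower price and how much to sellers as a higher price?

Pre-subsidy: 392/3 - (2/3)q = 107.75 + 0.25q gives q* = 25 and p* = 114.
With the subsidy, sellers receive ps = pb + 22 for each unit, where pb is the price buyers pay.
On the curves, pb = 392/3 - (2/3)q and ps = 107.75 + 0.25q; the wedge ps − pb = 22 gives 107.75 + 0.25q − (392/3 - (2/3)q) = 22, so q' = 49.
Then pb = 392/3 − (2/3)·49 = 98 and ps = 107.75 + 0.25·49 = 120.
Buyers' price falls by p* − pb = 114 − 98 = 16; sellers' price rises by ps − p* = 120 − 114 = 6.

Buyers gain 16 per unit; sellers gain 6 per unit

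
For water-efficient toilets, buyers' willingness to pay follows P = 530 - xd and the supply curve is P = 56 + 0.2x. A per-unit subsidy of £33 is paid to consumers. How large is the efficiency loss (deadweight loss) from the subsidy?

Deadweight loss = £453.75

Pre-subsidy: 530 - x = 56 + 0.2x gives x* = 395 and P* = 135.
With the rebate, buyers effectively pay Pb = Ps − 33, where Ps is the price sellers receive.
On the curves, Pb = 530 - x and Ps = 56 + 0.2x; the wedge Ps − Pb = 33 gives 56 + 0.2x − (530 - x) = 33, so x' = 422.5.
Then Pb = 530 − 1·422.5 = 107.5 and Ps = 56 + 0.2·422.5 = 140.5.
The subsidy expands output by 422.5 − 395 = 27.5 past the efficient level; on those units the gap between marginal cost and willingness to pay runs from 0 up to 33.
DWL = ½ × 33 × 27.5 = 453.75.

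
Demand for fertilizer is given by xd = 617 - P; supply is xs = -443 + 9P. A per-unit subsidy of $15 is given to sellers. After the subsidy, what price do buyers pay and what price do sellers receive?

Pre-subsidy: 617 - P = -443 + 9P gives P* = 106, x* = 511.
With the subsidy, sellers receive Ps = Pb + 15 for each unit, where Pb is the price buyers pay.
Supply in terms of Pb becomes xs = -443 + 9(Pb + 15) = -308 + 9Pb. Setting this equal to demand: 617 - Pb = -308 + 9Pb, so Pb = 92.5.
Sellers receive Ps = 92.5 + 15 = 107.5; x' = 617 − 1·92.5 = 524.5.

Buyers pay $92.5; sellers receive $107.5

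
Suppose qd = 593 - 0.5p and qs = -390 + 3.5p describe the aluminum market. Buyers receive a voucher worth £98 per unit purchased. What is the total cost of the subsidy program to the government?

Pre-subsidy: 593 - 0.5p = -390 + 3.5p gives p* = 245.75, q* = 470.125.
With the rebate, buyers effectively pay pb = ps − 98, where ps is the price sellers receive.
Demand in terms of ps becomes qd = 593 − 0.5(ps − 98) = 642 - 0.5ps. Setting this equal to supply: 642 - 0.5ps = -390 + 3.5ps, so ps = 258.
Buyers pay pb = 258 − 98 = 160; q' = -390 + 3.5·258 = 513.
Government outlay = subsidy × quantity = 98 × 513 = 50274.

Government cost = £50274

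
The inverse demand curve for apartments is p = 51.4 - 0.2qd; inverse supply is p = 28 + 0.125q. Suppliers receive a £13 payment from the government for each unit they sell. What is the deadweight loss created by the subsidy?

Pre-subsidy: 51.4 - 0.2q = 28 + 0.125q gives q* = 72 and p* = 37.
With the subsidy, sellers receive ps = pb + 13 for each unit, where pb is the price buyers pay.
On the curves, pb = 51.4 - 0.2q and ps = 28 + 0.125q; the wedge ps − pb = 13 gives 28 + 0.125q − (51.4 - 0.2q) = 13, so q' = 112.
Then pb = 51.4 − 0.2·112 = 29 and ps = 28 + 0.125·112 = 42.
The subsidy expands output by 112 − 72 = 40 past the efficient level; on those units the gap between marginal cost and willingness to pay runs from 0 up to 13.
DWL = ½ × 13 × 40 = 260.

Deadweight loss = £260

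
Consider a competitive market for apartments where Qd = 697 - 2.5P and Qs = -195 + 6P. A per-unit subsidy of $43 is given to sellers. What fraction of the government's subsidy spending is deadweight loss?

DWL / government spending = 215/2893

Pre-subsidy: 697 - 2.5P = -195 + 6P gives P* = 1784/17, Q* = 7389/17.
With the subsidy, sellers receive Ps = Pb + 43 for each unit, where Pb is the price buyers pay.
Supply in terms of Pb becomes Qs = -195 + 6(Pb + 43) = 63 + 6Pb. Setting this equal to demand: 697 - 2.5Pb = 63 + 6Pb, so Pb = 1268/17.
Sellers receive Ps = 1268/17 + 43 = 1999/17; Q' = 697 − 2.5·(1268/17) = 8679/17.
ΔCS = ½(7389/17 + 8679/17)(1784/17 − 1268/17) = 4145544/289; ΔPS = ½(7389/17 + 8679/17)(1999/17 − 1784/17) = 1727310/289.
Government spending = 43 × 8679/17 = 373197/17.
DWL = ½ × 43 × (8679/17 − 7389/17) = 27735/17; fraction = (27735/17) / (373197/17) = 215/2893.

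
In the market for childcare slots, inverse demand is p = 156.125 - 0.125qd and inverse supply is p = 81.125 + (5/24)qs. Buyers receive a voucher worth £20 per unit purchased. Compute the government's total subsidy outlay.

Government cost = £5700

Pre-subsidy: 156.125 - 0.125q = 81.125 + (5/24)q gives q* = 225 and p* = 128.
With the rebate, buyers effectively pay pb = ps − 20, where ps is the price sellers receive.
On the curves, pb = 156.125 - 0.125q and ps = 81.125 + (5/24)q; the wedge ps − pb = 20 gives 81.125 + (5/24)q − (156.125 - 0.125q) = 20, so q' = 285.
Then pb = 156.125 − 0.125·285 = 120.5 and ps = 81.125 + (5/24)·285 = 140.5.
Government outlay = subsidy × quantity = 20 × 285 = 5700.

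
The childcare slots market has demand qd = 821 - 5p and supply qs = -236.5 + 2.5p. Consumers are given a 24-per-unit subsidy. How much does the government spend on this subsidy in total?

Pre-subsidy: 821 - 5p = -236.5 + 2.5p gives p* = 141, q* = 116.
With the rebate, buyers effectively pay pb = ps − 24, where ps is the price sellers receive.
Demand in terms of ps becomes qd = 821 − 5(ps − 24) = 941 - 5ps. Setting this equal to supply: 941 - 5ps = -236.5 + 2.5ps, so ps = 157.
Buyers pay pb = 157 − 24 = 133; q' = -236.5 + 2.5·157 = 156.
Government outlay = subsidy × quantity = 24 × 156 = 3744.

Government cost = 3744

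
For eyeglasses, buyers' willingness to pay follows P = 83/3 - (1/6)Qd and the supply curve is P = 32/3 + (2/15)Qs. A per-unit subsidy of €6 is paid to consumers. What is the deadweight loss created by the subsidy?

Pre-subsidy: 83/3 - (1/6)Q = 32/3 + (2/15)Q gives Q* = 170/3 and P* = 164/9.
With the rebate, buyers effectively pay Pb = Ps − 6, where Ps is the price sellers receive.
On the curves, Pb = 83/3 - (1/6)Q and Ps = 32/3 + (2/15)Q; the wedge Ps − Pb = 6 gives 32/3 + (2/15)Q − (83/3 - (1/6)Q) = 6, so Q' = 230/3.
Then Pb = 83/3 − (1/6)·(230/3) = 134/9 and Ps = 32/3 + (2/15)·(230/3) = 188/9.
The subsidy expands output by 230/3 − 170/3 = 20 past the efficient level; on those units the gap between marginal cost and willingness to pay runs from 0 up to 6.
DWL = ½ × 6 × 20 = 60.

Deadweight loss = €60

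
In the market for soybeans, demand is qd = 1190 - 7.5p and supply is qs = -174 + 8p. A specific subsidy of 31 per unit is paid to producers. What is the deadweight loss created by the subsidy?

Deadweight loss = 1860

Pre-subsidy: 1190 - 7.5p = -174 + 8p gives p* = 88, q* = 530.
With the subsidy, sellers receive ps = pb + 31 for each unit, where pb is the price buyers pay.
Supply in terms of pb becomes qs = -174 + 8(pb + 31) = 74 + 8pb. Setting this equal to demand: 1190 - 7.5pb = 74 + 8pb, so pb = 72.
Sellers receive ps = 72 + 31 = 103; q' = 1190 − 7.5·72 = 650.
The subsidy expands output by 650 − 530 = 120 past the efficient level; on those units the gap between marginal cost and willingness to pay runs from 0 up to 31.
DWL = ½ × 31 × 120 = 1860.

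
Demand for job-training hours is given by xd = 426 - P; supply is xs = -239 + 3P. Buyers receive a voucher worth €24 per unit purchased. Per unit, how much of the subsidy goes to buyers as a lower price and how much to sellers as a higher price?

Buyers gain €18 per unit; sellers gain €6 per unit

Pre-subsidy: 426 - P = -239 + 3P gives P* = 166.25, x* = 259.75.
With the rebate, buyers effectively pay Pb = Ps − 24, where Ps is the price sellers receive.
Demand in terms of Ps becomes xd = 426 − 1(Ps − 24) = 450 - Ps. Setting this equal to supply: 450 - Ps = -239 + 3Ps, so Ps = 172.25.
Buyers pay Pb = 172.25 − 24 = 148.25; x' = -239 + 3·172.25 = 277.75.
Buyers' price falls by P* − Pb = 166.25 − 148.25 = 18; sellers' price rises by Ps − P* = 172.25 − 166.25 = 6.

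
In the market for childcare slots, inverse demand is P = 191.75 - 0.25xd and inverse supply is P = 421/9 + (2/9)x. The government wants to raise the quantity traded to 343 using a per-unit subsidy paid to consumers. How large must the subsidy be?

At x = 343, from the demand curve buyers pay Pb = 191.75 − 0.25·343 = 106; from the supply curve sellers need Ps = 421/9 + (2/9)·343 = 123.
The subsidy must fill the gap: s = Ps − Pb = 123 − 106 = 17.

Required subsidy s = 17 per unit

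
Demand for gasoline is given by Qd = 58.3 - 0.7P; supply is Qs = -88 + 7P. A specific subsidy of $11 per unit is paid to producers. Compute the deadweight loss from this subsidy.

Deadweight loss = $38.5

Pre-subsidy: 58.3 - 0.7P = -88 + 7P gives P* = 19, Q* = 45.
With the subsidy, sellers receive Ps = Pb + 11 for each unit, where Pb is the price buyers pay.
Supply in terms of Pb becomes Qs = -88 + 7(Pb + 11) = -11 + 7Pb. Setting this equal to demand: 58.3 - 0.7Pb = -11 + 7Pb, so Pb = 9.
Sellers receive Ps = 9 + 11 = 20; Q' = 58.3 − 0.7·9 = 52.
The subsidy expands output by 52 − 45 = 7 past the efficient level; on those units the gap between marginal cost and willingness to pay runs from 0 up to 11.
DWL = ½ × 11 × 7 = 38.5.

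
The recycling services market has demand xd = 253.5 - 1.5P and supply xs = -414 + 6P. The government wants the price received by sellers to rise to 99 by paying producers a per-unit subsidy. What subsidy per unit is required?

At a seller price of 99, quantity supplied is -414 + 6·99 = 180.
Buyers absorb 180 only when they pay Pb with 253.5 − 1.5·Pb = 180, i.e. Pb = 49.
s = Ps − Pb = 99 − 49 = 50.

Required subsidy s = 50 per unit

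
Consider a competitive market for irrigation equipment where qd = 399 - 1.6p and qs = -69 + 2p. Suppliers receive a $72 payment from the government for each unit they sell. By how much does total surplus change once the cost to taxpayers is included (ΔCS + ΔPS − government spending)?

Net change in total surplus = -$2304

Pre-subsidy: 399 - 1.6p = -69 + 2p gives p* = 130, q* = 191.
With the subsidy, sellers receive ps = pb + 72 for each unit, where pb is the price buyers pay.
Supply in terms of pb becomes qs = -69 + 2(pb + 72) = 75 + 2pb. Setting this equal to demand: 399 - 1.6pb = 75 + 2pb, so pb = 90.
Sellers receive ps = 90 + 72 = 162; q' = 399 − 1.6·90 = 255.
ΔCS = ½(191 + 255)(130 − 90) = 8920; ΔPS = ½(191 + 255)(162 − 130) = 7136.
Government spending = 72 × 255 = 18360.
Net change = 8920 + 7136 − 18360 = -2304. The loss equals the DWL triangle ½·72·64.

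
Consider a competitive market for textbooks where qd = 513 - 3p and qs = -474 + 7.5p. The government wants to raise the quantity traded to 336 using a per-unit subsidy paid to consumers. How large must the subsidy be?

Required subsidy s = 49 per unit

At q = 336, invert demand for the buyer price: pb = (513 − 336)/3 = 59; invert supply for the seller price: ps = (336 − (-474))/7.5 = 108.
The subsidy must fill the gap: s = ps − pb = 108 − 59 = 49.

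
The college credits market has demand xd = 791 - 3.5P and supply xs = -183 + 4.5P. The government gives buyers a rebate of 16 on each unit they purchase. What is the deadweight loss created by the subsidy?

Pre-subsidy: 791 - 3.5P = -183 + 4.5P gives P* = 121.75, x* = 364.875.
With the rebate, buyers effectively pay Pb = Ps − 16, where Ps is the price sellers receive.
Demand in terms of Ps becomes xd = 791 − 3.5(Ps − 16) = 847 - 3.5Ps. Setting this equal to supply: 847 - 3.5Ps = -183 + 4.5Ps, so Ps = 128.75.
Buyers pay Pb = 128.75 − 16 = 112.75; x' = -183 + 4.5·128.75 = 396.375.
The subsidy expands output by 396.375 − 364.875 = 31.5 past the efficient level; on those units the gap between marginal cost and willingness to pay runs from 0 up to 16.
DWL = ½ × 16 × 31.5 = 252.

Deadweight loss = 252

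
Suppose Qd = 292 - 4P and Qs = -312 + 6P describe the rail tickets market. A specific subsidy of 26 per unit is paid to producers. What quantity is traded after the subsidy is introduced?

Q' = 112.8

Pre-subsidy: 292 - 4P = -312 + 6P gives P* = 60.4, Q* = 50.4.
With the subsidy, sellers receive Ps = Pb + 26 for each unit, where Pb is the price buyers pay.
Supply in terms of Pb becomes Qs = -312 + 6(Pb + 26) = -156 + 6Pb. Setting this equal to demand: 292 - 4Pb = -156 + 6Pb, so Pb = 44.8.
Sellers receive Ps = 44.8 + 26 = 70.8; Q' = 292 − 4·44.8 = 112.8.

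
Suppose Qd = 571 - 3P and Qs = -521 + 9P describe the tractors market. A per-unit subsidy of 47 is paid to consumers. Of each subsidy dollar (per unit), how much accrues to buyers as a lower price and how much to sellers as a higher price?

Buyers gain 35.25 per unit; sellers gain 11.75 per unit

Pre-subsidy: 571 - 3P = -521 + 9P gives P* = 91, Q* = 298.
With the rebate, buyers effectively pay Pb = Ps − 47, where Ps is the price sellers receive.
Demand in terms of Ps becomes Qd = 571 − 3(Ps − 47) = 712 - 3Ps. Setting this equal to supply: 712 - 3Ps = -521 + 9Ps, so Ps = 102.75.
Buyers pay Pb = 102.75 − 47 = 55.75; Q' = -521 + 9·102.75 = 403.75.
Buyers' price falls by P* − Pb = 91 − 55.75 = 35.25; sellers' price rises by Ps − P* = 102.75 − 91 = 11.75.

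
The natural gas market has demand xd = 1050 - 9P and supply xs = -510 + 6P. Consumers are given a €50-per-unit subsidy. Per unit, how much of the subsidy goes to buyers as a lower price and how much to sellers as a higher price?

Pre-subsidy: 1050 - 9P = -510 + 6P gives P* = 104, x* = 114.
With the rebate, buyers effectively pay Pb = Ps − 50, where Ps is the price sellers receive.
Demand in terms of Ps becomes xd = 1050 − 9(Ps − 50) = 1500 - 9Ps. Setting this equal to supply: 1500 - 9Ps = -510 + 6Ps, so Ps = 134.
Buyers pay Pb = 134 − 50 = 84; x' = -510 + 6·134 = 294.
Buyers' price falls by P* − Pb = 104 − 84 = 20; sellers' price rises by Ps − P* = 134 − 104 = 30.

Buyers gain €20 per unit; sellers gain €30 per unit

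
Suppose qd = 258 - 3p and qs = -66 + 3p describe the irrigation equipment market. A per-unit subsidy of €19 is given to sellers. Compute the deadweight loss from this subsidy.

Pre-subsidy: 258 - 3p = -66 + 3p gives p* = 54, q* = 96.
With the subsidy, sellers receive ps = pb + 19 for each unit, where pb is the price buyers pay.
Supply in terms of pb becomes qs = -66 + 3(pb + 19) = -9 + 3pb. Setting this equal to demand: 258 - 3pb = -9 + 3pb, so pb = 44.5.
Sellers receive ps = 44.5 + 19 = 63.5; q' = 258 − 3·44.5 = 124.5.
The subsidy expands output by 124.5 − 96 = 28.5 past the efficient level; on those units the gap between marginal cost and willingness to pay runs from 0 up to 19.
DWL = ½ × 19 × 28.5 = 270.75.

Deadweight loss = €270.75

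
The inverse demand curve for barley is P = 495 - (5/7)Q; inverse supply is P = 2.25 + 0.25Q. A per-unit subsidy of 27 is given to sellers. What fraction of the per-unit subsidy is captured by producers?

Producer share = 7/27

Pre-subsidy: 495 - (5/7)Q = 2.25 + 0.25Q gives Q* = 511 and P* = 130.
With the subsidy, sellers receive Ps = Pb + 27 for each unit, where Pb is the price buyers pay.
On the curves, Pb = 495 - (5/7)Q and Ps = 2.25 + 0.25Q; the wedge Ps − Pb = 27 gives 2.25 + 0.25Q − (495 - (5/7)Q) = 27, so Q' = 539.
Then Pb = 495 − (5/7)·539 = 110 and Ps = 2.25 + 0.25·539 = 137.
Buyers' price falls by P* − Pb = 130 − 110 = 20; sellers' price rises by Ps − P* = 137 − 130 = 7.
So producers capture 7/27 = 7/27 of each unit of subsidy.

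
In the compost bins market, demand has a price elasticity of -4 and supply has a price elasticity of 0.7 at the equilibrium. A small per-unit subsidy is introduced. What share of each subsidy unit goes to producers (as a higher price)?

For a small subsidy around the equilibrium, the benefit split depends on the relative slopes, which at a point are proportional to the elasticities.
Buyer share = εs/(εs + |εd|) = 0.7/(0.7 + 4) = 7/47; seller share = |εd|/(εs + |εd|) = 40/47.
So producers capture 40/47 of the subsidy.

Producer share = 40/47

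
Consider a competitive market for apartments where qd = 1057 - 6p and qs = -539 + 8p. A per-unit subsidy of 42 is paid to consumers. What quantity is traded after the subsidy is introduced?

q' = 517

Pre-subsidy: 1057 - 6p = -539 + 8p gives p* = 114, q* = 373.
With the rebate, buyers effectively pay pb = ps − 42, where ps is the price sellers receive.
Demand in terms of ps becomes qd = 1057 − 6(ps − 42) = 1309 - 6ps. Setting this equal to supply: 1309 - 6ps = -539 + 8ps, so ps = 132.
Buyers pay pb = 132 − 42 = 90; q' = -539 + 8·132 = 517.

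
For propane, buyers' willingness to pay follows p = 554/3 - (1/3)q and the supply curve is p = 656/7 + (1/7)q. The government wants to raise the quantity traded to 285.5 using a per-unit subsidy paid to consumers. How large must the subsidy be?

Required subsidy s = 45 per unit

At q = 285.5, from the demand curve buyers pay pb = 554/3 − (1/3)·285.5 = 89.5; from the supply curve sellers need ps = 656/7 + (1/7)·285.5 = 134.5.
The subsidy must fill the gap: s = ps − pb = 134.5 − 89.5 = 45.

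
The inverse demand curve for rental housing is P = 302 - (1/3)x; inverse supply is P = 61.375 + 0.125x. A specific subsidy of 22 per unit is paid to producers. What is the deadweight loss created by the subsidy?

Deadweight loss = 528

Pre-subsidy: 302 - (1/3)x = 61.375 + 0.125x gives x* = 525 and P* = 127.
With the subsidy, sellers receive Ps = Pb + 22 for each unit, where Pb is the price buyers pay.
On the curves, Pb = 302 - (1/3)x and Ps = 61.375 + 0.125x; the wedge Ps − Pb = 22 gives 61.375 + 0.125x − (302 - (1/3)x) = 22, so x' = 573.
Then Pb = 302 − (1/3)·573 = 111 and Ps = 61.375 + 0.125·573 = 133.
The subsidy expands output by 573 − 525 = 48 past the efficient level; on those units the gap between marginal cost and willingness to pay runs from 0 up to 22.
DWL = ½ × 22 × 48 = 528.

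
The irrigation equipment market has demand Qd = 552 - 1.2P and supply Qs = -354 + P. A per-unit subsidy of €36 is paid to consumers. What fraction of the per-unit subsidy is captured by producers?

Pre-subsidy: 552 - 1.2P = -354 + P gives P* = 4530/11, Q* = 636/11.
With the rebate, buyers effectively pay Pb = Ps − 36, where Ps is the price sellers receive.
Demand in terms of Ps becomes Qd = 552 − 1.2(Ps − 36) = 595.2 - 1.2Ps. Setting this equal to supply: 595.2 - 1.2Ps = -354 + Ps, so Ps = 4746/11.
Buyers pay Pb = 4746/11 − 36 = 4350/11; Q' = -354 + 1·(4746/11) = 852/11.
Buyers' price falls by P* − Pb = 4530/11 − 4350/11 = 180/11; sellers' price rises by Ps − P* = 4746/11 − 4530/11 = 216/11.
So producers capture (216/11)/36 = 6/11 of each unit of subsidy.

Producer share = 6/11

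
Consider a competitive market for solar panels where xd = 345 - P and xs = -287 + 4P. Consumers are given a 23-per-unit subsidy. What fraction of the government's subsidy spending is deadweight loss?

DWL / government spending = 46/1185

Pre-subsidy: 345 - P = -287 + 4P gives P* = 126.4, x* = 218.6.
With the rebate, buyers effectively pay Pb = Ps − 23, where Ps is the price sellers receive.
Demand in terms of Ps becomes xd = 345 − 1(Ps − 23) = 368 - Ps. Setting this equal to supply: 368 - Ps = -287 + 4Ps, so Ps = 131.
Buyers pay Pb = 131 − 23 = 108; x' = -287 + 4·131 = 237.
ΔCS = ½(218.6 + 237)(126.4 − 108) = 4191.52; ΔPS = ½(218.6 + 237)(131 − 126.4) = 1047.88.
Government spending = 23 × 237 = 5451.
DWL = ½ × 23 × (237 − 218.6) = 211.6; fraction = 211.6 / 5451 = 46/1185.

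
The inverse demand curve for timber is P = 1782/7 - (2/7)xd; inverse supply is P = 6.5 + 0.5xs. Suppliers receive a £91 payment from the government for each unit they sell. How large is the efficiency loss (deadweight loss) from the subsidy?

Deadweight loss = 57967/11

Pre-subsidy: 1782/7 - (2/7)x = 6.5 + 0.5x gives x* = 3473/11 and P* = 1808/11.
With the subsidy, sellers receive Ps = Pb + 91 for each unit, where Pb is the price buyers pay.
On the curves, Pb = 1782/7 - (2/7)x and Ps = 6.5 + 0.5x; the wedge Ps − Pb = 91 gives 6.5 + 0.5x − (1782/7 - (2/7)x) = 91, so x' = 4747/11.
Then Pb = 1782/7 − (2/7)·(4747/11) = 1444/11 and Ps = 6.5 + 0.5·(4747/11) = 2445/11.
The subsidy expands output by 4747/11 − 3473/11 = 1274/11 past the efficient level; on those units the gap between marginal cost and willingness to pay runs from 0 up to 91.
DWL = ½ × 91 × 1274/11 = 57967/11.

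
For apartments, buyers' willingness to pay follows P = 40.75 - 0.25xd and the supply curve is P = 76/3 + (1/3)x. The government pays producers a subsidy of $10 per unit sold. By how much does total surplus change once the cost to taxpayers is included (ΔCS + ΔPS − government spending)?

Net change in total surplus = -600/7

Pre-subsidy: 40.75 - 0.25x = 76/3 + (1/3)x gives x* = 185/7 and P* = 239/7.
With the subsidy, sellers receive Ps = Pb + 10 for each unit, where Pb is the price buyers pay.
On the curves, Pb = 40.75 - 0.25x and Ps = 76/3 + (1/3)x; the wedge Ps − Pb = 10 gives 76/3 + (1/3)x − (40.75 - 0.25x) = 10, so x' = 305/7.
Then Pb = 40.75 − 0.25·(305/7) = 209/7 and Ps = 76/3 + (1/3)·(305/7) = 279/7.
ΔCS = ½(185/7 + 305/7)(239/7 − 209/7) = 150; ΔPS = ½(185/7 + 305/7)(279/7 − 239/7) = 200.
Government spending = 10 × 305/7 = 3050/7.
Net change = 150 + 200 − 3050/7 = -600/7. The loss equals the DWL triangle ½·10·120/7.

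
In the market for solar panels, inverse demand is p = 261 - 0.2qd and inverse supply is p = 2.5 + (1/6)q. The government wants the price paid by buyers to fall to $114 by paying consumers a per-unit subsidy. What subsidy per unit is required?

At a buyer price of 114, quantity demanded is 1305 − 5·114 = 735.
Sellers supply 735 only when they receive ps = 2.5 + (1/6)·735 = 125.
s = ps − pb = 125 − 114 = 11.

Required subsidy s = $11 per unit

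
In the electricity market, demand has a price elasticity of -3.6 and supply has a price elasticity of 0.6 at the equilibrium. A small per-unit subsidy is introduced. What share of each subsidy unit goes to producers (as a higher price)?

For a small subsidy around the equilibrium, the benefit split depends on the relative slopes, which at a point are proportional to the elasticities.
Buyer share = εs/(εs + |εd|) = 0.6/(0.6 + 3.6) = 1/7; seller share = |εd|/(εs + |εd|) = 6/7.
So producers capture 6/7 of the subsidy.

Producer share = 6/7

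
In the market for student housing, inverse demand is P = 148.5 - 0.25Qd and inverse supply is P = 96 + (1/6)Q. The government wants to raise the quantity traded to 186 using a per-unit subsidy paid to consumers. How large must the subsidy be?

Required subsidy s = 25 per unit

At Q = 186, from the demand curve buyers pay Pb = 148.5 − 0.25·186 = 102; from the supply curve sellers need Ps = 96 + (1/6)·186 = 127.
The subsidy must fill the gap: s = Ps − Pb = 127 − 102 = 25.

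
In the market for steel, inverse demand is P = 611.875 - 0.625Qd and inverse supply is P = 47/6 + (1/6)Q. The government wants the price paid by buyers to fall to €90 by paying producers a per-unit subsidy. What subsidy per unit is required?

At a buyer price of 90, quantity demanded is 979 − 1.6·90 = 835.
Sellers supply 835 only when they receive Ps = 47/6 + (1/6)·835 = 147.
s = Ps − Pb = 147 − 90 = 57.

Required subsidy s = €57 per unit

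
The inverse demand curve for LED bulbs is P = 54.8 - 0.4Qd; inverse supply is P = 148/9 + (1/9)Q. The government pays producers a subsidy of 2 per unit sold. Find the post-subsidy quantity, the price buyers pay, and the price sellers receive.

Q' = 1816/23; buyers pay 534/23; sellers receive 580/23

Pre-subsidy: 54.8 - 0.4Q = 148/9 + (1/9)Q gives Q* = 1726/23 and P* = 570/23.
With the subsidy, sellers receive Ps = Pb + 2 for each unit, where Pb is the price buyers pay.
On the curves, Pb = 54.8 - 0.4Q and Ps = 148/9 + (1/9)Q; the wedge Ps − Pb = 2 gives 148/9 + (1/9)Q − (54.8 - 0.4Q) = 2, so Q' = 1816/23.
Then Pb = 54.8 − 0.4·(1816/23) = 534/23 and Ps = 148/9 + (1/9)·(1816/23) = 580/23.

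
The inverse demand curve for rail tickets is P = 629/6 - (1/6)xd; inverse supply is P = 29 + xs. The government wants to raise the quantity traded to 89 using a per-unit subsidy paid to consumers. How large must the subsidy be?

At x = 89, from the demand curve buyers pay Pb = 629/6 − (1/6)·89 = 90; from the supply curve sellers need Ps = 29 + 1·89 = 118.
The subsidy must fill the gap: s = Ps − Pb = 118 − 90 = 28.

Required subsidy s = 28 per unit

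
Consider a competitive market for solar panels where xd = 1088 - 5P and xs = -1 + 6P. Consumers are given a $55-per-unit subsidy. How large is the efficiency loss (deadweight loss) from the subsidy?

Deadweight loss = $4125

Pre-subsidy: 1088 - 5P = -1 + 6P gives P* = 99, x* = 593.
With the rebate, buyers effectively pay Pb = Ps − 55, where Ps is the price sellers receive.
Demand in terms of Ps becomes xd = 1088 − 5(Ps − 55) = 1363 - 5Ps. Setting this equal to supply: 1363 - 5Ps = -1 + 6Ps, so Ps = 124.
Buyers pay Pb = 124 − 55 = 69; x' = -1 + 6·124 = 743.
The subsidy expands output by 743 − 593 = 150 past the efficient level; on those units the gap between marginal cost and willingness to pay runs from 0 up to 55.
DWL = ½ × 55 × 150 = 4125.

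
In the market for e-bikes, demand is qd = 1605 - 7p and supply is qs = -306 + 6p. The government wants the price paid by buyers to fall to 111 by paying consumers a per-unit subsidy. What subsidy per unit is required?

Required subsidy s = 78 per unit

At a buyer price of 111, quantity demanded is 1605 − 7·111 = 828.
Sellers supply 828 only when they receive ps with -306 + 6·ps = 828, i.e. ps = 189.
s = ps − pb = 189 − 111 = 78.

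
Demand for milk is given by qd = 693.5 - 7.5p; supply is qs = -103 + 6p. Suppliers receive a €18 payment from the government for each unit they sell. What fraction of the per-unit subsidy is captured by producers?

Pre-subsidy: 693.5 - 7.5p = -103 + 6p gives p* = 59, q* = 251.
With the subsidy, sellers receive ps = pb + 18 for each unit, where pb is the price buyers pay.
Supply in terms of pb becomes qs = -103 + 6(pb + 18) = 5 + 6pb. Setting this equal to demand: 693.5 - 7.5pb = 5 + 6pb, so pb = 51.
Sellers receive ps = 51 + 18 = 69; q' = 693.5 − 7.5·51 = 311.
Buyers' price falls by p* − pb = 59 − 51 = 8; sellers' price rises by ps − p* = 69 − 59 = 10.
So producers capture 10/18 = 5/9 of each unit of subsidy.

Producer share = 5/9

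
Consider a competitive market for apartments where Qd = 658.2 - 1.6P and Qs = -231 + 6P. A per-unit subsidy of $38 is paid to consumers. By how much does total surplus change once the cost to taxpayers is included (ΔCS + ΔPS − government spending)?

Net change in total surplus = -$912

Pre-subsidy: 658.2 - 1.6P = -231 + 6P gives P* = 117, Q* = 471.
With the rebate, buyers effectively pay Pb = Ps − 38, where Ps is the price sellers receive.
Demand in terms of Ps becomes Qd = 658.2 − 1.6(Ps − 38) = 719 - 1.6Ps. Setting this equal to supply: 719 - 1.6Ps = -231 + 6Ps, so Ps = 125.
Buyers pay Pb = 125 − 38 = 87; Q' = -231 + 6·125 = 519.
ΔCS = ½(471 + 519)(117 − 87) = 14850; ΔPS = ½(471 + 519)(125 − 117) = 3960.
Government spending = 38 × 519 = 19722.
Net change = 14850 + 3960 − 19722 = -912. The loss equals the DWL triangle ½·38·48.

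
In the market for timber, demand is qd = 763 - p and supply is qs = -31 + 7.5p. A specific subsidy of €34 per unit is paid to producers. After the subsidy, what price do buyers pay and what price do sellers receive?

Pre-subsidy: 763 - p = -31 + 7.5p gives p* = 1588/17, q* = 11383/17.
With the subsidy, sellers receive ps = pb + 34 for each unit, where pb is the price buyers pay.
Supply in terms of pb becomes qs = -31 + 7.5(pb + 34) = 224 + 7.5pb. Setting this equal to demand: 763 - pb = 224 + 7.5pb, so pb = 1078/17.
Sellers receive ps = 1078/17 + 34 = 1656/17; q' = 763 − 1·(1078/17) = 11893/17.

Buyers pay 1078/17; sellers receive 1656/17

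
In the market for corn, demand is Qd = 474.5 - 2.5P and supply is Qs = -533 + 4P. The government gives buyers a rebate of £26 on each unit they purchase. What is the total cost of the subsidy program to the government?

Pre-subsidy: 474.5 - 2.5P = -533 + 4P gives P* = 155, Q* = 87.
With the rebate, buyers effectively pay Pb = Ps − 26, where Ps is the price sellers receive.
Demand in terms of Ps becomes Qd = 474.5 − 2.5(Ps − 26) = 539.5 - 2.5Ps. Setting this equal to supply: 539.5 - 2.5Ps = -533 + 4Ps, so Ps = 165.
Buyers pay Pb = 165 − 26 = 139; Q' = -533 + 4·165 = 127.
Government outlay = subsidy × quantity = 26 × 127 = 3302.

Government cost = £3302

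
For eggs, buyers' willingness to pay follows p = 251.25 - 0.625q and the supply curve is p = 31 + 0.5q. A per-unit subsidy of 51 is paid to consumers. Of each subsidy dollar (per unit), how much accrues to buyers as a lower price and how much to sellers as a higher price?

Pre-subsidy: 251.25 - 0.625q = 31 + 0.5q gives q* = 1762/9 and p* = 1160/9.
With the rebate, buyers effectively pay pb = ps − 51, where ps is the price sellers receive.
On the curves, pb = 251.25 - 0.625q and ps = 31 + 0.5q; the wedge ps − pb = 51 gives 31 + 0.5q − (251.25 - 0.625q) = 51, so q' = 2170/9.
Then pb = 251.25 − 0.625·(2170/9) = 905/9 and ps = 31 + 0.5·(2170/9) = 1364/9.
Buyers' price falls by p* − pb = 1160/9 − 905/9 = 85/3; sellers' price rises by ps − p* = 1364/9 − 1160/9 = 68/3.

Buyers gain 85/3 per unit; sellers gain 68/3 per unit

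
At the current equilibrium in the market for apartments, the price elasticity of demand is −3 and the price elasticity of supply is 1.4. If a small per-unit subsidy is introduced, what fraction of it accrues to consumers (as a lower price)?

For a small subsidy around the equilibrium, the benefit split depends on the relative slopes, which at a point are proportional to the elasticities.
Buyer share = εs/(εs + |εd|) = 1.4/(1.4 + 3) = 7/22; seller share = |εd|/(εs + |εd|) = 15/22.

Consumer share = 7/22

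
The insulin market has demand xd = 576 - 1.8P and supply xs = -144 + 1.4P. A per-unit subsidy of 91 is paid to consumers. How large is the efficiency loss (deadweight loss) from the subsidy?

Pre-subsidy: 576 - 1.8P = -144 + 1.4P gives P* = 225, x* = 171.
With the rebate, buyers effectively pay Pb = Ps − 91, where Ps is the price sellers receive.
Demand in terms of Ps becomes xd = 576 − 1.8(Ps − 91) = 739.8 - 1.8Ps. Setting this equal to supply: 739.8 - 1.8Ps = -144 + 1.4Ps, so Ps = 276.1875.
Buyers pay Pb = 276.1875 − 91 = 185.1875; x' = -144 + 1.4·276.1875 = 242.6625.
The subsidy expands output by 242.6625 − 171 = 71.6625 past the efficient level; on those units the gap between marginal cost and willingness to pay runs from 0 up to 91.
DWL = ½ × 91 × 71.6625 = 3260.64375.

Deadweight loss = 3260.64375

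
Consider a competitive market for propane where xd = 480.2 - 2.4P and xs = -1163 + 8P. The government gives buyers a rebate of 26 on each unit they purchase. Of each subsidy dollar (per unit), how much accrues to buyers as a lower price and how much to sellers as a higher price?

Pre-subsidy: 480.2 - 2.4P = -1163 + 8P gives P* = 158, x* = 101.
With the rebate, buyers effectively pay Pb = Ps − 26, where Ps is the price sellers receive.
Demand in terms of Ps becomes xd = 480.2 − 2.4(Ps − 26) = 542.6 - 2.4Ps. Setting this equal to supply: 542.6 - 2.4Ps = -1163 + 8Ps, so Ps = 164.
Buyers pay Pb = 164 − 26 = 138; x' = -1163 + 8·164 = 149.
Buyers' price falls by P* − Pb = 158 − 138 = 20; sellers' price rises by Ps − P* = 164 − 158 = 6.

Buyers gain 20 per unit; sellers gain 6 per unit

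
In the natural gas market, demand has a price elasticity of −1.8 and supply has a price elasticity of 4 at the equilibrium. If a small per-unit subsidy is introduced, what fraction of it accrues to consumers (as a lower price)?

For a small subsidy around the equilibrium, the benefit split depends on the relative slopes, which at a point are proportional to the elasticities.
Buyer share = εs/(εs + |εd|) = 4/(4 + 1.8) = 20/29; seller share = |εd|/(εs + |εd|) = 9/29.

Consumer share = 20/29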